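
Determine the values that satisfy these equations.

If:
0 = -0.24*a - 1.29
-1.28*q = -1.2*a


Then:
a = -5.38
q = -5.04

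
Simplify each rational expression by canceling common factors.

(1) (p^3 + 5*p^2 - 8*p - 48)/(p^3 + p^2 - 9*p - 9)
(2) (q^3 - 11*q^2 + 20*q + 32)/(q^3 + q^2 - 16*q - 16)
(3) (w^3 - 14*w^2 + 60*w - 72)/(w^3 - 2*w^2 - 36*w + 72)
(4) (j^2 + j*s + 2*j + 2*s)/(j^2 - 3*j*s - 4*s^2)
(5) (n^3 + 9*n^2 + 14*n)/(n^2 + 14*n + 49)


(1) = (p^2 + 8*p + 16)/(p^2 + 4*p + 3)
(2) = (q - 8)/(q + 4)
(3) = (w - 6)/(w + 6)
(4) = (-j - 2)/(-j + 4*s)
(5) = (n^2 + 2*n)/(n + 7)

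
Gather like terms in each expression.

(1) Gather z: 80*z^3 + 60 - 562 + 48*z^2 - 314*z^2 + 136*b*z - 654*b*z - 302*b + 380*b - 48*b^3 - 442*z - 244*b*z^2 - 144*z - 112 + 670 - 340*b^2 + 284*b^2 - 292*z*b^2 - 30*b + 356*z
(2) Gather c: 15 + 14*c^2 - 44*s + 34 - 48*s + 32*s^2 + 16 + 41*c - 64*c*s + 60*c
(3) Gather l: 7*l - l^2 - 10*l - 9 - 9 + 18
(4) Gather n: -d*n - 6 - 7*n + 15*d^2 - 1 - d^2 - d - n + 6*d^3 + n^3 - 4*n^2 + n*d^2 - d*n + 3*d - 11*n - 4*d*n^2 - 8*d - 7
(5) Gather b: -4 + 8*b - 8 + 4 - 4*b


(1) = -48*b^3 - 56*b^2 + 48*b + 80*z^3 + z^2*(-244*b - 266) + z*(-292*b^2 - 518*b - 230) + 56
(2) = 14*c^2 + c*(101 - 64*s) + 32*s^2 - 92*s + 65
(3) = -l^2 - 3*l
(4) = 6*d^3 + 14*d^2 - 6*d + n^3 + n^2*(-4*d - 4) + n*(d^2 - 2*d - 19) - 14
(5) = 4*b - 8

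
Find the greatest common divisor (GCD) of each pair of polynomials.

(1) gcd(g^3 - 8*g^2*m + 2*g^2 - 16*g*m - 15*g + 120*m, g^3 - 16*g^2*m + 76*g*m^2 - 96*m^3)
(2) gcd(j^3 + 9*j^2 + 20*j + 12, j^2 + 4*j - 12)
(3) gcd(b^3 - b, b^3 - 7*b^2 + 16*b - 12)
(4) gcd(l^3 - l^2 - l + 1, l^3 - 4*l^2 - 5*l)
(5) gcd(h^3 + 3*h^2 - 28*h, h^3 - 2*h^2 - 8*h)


(1) = g - 8*m
(2) = gcd((j + 1)*(j + 2)*(j + 6), (j - 2)*(j + 6)) = j + 6
(3) = gcd(b*(b - 1)*(b + 1), (b - 3)*(b - 2)^2) = 1
(4) = l + 1
(5) = h^2 - 4*h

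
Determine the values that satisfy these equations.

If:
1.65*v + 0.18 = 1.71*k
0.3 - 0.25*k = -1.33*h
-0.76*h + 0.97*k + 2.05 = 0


Then:
h = -0.73
k = -2.69
v = -2.89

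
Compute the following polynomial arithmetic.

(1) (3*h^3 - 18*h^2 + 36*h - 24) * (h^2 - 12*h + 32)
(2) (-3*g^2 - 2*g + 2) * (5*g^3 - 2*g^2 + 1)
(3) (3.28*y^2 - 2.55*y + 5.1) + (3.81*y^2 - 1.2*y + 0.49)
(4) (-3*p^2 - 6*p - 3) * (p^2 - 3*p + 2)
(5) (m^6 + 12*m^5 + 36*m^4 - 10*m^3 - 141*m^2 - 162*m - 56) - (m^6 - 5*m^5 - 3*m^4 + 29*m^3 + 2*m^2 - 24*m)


(1) = 3*h^5 - 54*h^4 + 348*h^3 - 1032*h^2 + 1440*h - 768
(2) = -15*g^5 - 4*g^4 + 14*g^3 - 7*g^2 - 2*g + 2
(3) = 7.09*y^2 - 3.75*y + 5.59
(4) = -3*p^4 + 3*p^3 + 9*p^2 - 3*p - 6
(5) = 17*m^5 + 39*m^4 - 39*m^3 - 143*m^2 - 138*m - 56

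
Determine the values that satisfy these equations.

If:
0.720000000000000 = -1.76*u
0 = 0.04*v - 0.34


Then:
u = -0.41
v = 8.50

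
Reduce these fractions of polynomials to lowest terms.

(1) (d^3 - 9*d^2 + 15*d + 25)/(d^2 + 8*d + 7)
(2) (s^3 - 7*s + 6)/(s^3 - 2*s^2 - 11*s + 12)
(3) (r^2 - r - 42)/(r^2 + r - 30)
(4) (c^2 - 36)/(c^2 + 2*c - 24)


(1) = (d^2 - 10*d + 25)/(d + 7)
(2) = (s - 2)/(s - 4)
(3) = (r - 7)/(r - 5)
(4) = (c - 6)/(c - 4)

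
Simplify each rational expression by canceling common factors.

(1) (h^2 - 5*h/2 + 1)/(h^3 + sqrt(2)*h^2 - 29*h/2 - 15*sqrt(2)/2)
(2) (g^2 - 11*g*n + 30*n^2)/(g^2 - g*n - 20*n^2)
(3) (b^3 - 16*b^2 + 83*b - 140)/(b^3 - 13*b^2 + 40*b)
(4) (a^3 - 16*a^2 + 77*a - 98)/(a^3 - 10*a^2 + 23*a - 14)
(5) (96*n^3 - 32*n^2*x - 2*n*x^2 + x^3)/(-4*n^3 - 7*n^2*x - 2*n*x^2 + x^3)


(1) = (4*h^2 - 10*h + 4)/(4*h^3 + 4*sqrt(2)*h^2 - 58*h - 30*sqrt(2))
(2) = (g - 6*n)/(g + 4*n)
(3) = (b^2 - 11*b + 28)/(b^2 - 8*b)
(4) = (a - 7)/(a - 1)
(5) = (-24*n^2 + 2*n*x + x^2)/(n^2 + 2*n*x + x^2)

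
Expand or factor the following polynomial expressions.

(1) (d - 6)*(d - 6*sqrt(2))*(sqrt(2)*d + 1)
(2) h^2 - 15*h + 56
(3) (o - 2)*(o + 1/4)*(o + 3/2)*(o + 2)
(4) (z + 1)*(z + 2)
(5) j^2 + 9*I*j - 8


(1) = sqrt(2)*d^3 - 11*d^2 - 6*sqrt(2)*d^2 - 6*sqrt(2)*d + 66*d + 36*sqrt(2)
(2) = (h - 8)*(h - 7)
(3) = o^4 + 7*o^3/4 - 29*o^2/8 - 7*o - 3/2
(4) = z^2 + 3*z + 2
(5) = (j + I)*(j + 8*I)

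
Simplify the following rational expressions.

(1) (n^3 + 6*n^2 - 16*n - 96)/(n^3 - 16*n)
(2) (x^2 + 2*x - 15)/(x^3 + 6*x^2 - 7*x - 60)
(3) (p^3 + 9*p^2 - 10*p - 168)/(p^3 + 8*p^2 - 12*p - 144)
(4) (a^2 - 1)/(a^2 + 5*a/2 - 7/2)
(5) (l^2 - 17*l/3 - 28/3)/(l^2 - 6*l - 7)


(1) = (n + 6)/n
(2) = 1/(x + 4)
(3) = (p + 7)/(p + 6)
(4) = (2*a + 2)/(2*a + 7)
(5) = (3*l + 4)/(3*l + 3)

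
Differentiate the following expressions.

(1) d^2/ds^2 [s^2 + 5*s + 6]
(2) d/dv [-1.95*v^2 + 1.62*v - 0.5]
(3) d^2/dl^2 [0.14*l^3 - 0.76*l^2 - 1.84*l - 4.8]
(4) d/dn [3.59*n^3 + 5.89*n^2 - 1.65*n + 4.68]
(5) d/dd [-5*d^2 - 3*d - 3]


(1) = 2
(2) = 1.62 - 3.9*v
(3) = 0.84*l - 1.52
(4) = 10.77*n^2 + 11.78*n - 1.65
(5) = -10*d - 3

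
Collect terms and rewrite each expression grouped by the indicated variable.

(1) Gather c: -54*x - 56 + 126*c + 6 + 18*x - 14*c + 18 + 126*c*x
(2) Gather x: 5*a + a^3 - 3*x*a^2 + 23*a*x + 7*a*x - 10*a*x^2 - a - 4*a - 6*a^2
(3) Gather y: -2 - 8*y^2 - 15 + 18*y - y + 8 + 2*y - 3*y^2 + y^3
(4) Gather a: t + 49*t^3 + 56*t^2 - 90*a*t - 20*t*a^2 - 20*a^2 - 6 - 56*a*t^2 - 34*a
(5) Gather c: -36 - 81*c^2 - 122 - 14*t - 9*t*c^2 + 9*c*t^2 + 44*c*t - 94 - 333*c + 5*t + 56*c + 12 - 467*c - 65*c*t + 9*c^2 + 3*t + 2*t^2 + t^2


(1) = c*(126*x + 112) - 36*x - 32
(2) = a^3 - 6*a^2 - 10*a*x^2 + x*(-3*a^2 + 30*a)
(3) = y^3 - 11*y^2 + 19*y - 9
(4) = a^2*(-20*t - 20) + a*(-56*t^2 - 90*t - 34) + 49*t^3 + 56*t^2 + t - 6
(5) = c^2*(-9*t - 72) + c*(9*t^2 - 21*t - 744) + 3*t^2 - 6*t - 240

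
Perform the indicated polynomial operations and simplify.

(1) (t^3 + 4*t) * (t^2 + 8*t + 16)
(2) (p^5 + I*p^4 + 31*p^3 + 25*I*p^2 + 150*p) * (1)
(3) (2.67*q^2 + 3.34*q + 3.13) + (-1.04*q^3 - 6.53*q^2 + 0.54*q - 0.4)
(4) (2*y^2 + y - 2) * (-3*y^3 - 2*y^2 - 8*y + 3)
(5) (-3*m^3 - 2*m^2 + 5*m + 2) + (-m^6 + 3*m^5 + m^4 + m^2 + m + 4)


(1) = t^5 + 8*t^4 + 20*t^3 + 32*t^2 + 64*t
(2) = p^5 + I*p^4 + 31*p^3 + 25*I*p^2 + 150*p
(3) = -1.04*q^3 - 3.86*q^2 + 3.88*q + 2.73
(4) = -6*y^5 - 7*y^4 - 12*y^3 + 2*y^2 + 19*y - 6
(5) = -m^6 + 3*m^5 + m^4 - 3*m^3 - m^2 + 6*m + 6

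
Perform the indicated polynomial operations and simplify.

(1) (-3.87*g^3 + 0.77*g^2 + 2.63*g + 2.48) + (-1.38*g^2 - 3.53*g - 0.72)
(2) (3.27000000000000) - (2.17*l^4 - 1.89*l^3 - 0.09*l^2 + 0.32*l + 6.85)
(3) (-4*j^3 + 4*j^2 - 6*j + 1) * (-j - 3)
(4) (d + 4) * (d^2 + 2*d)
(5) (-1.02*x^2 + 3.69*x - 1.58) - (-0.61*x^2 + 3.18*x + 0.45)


(1) = -3.87*g^3 - 0.61*g^2 - 0.9*g + 1.76
(2) = -2.17*l^4 + 1.89*l^3 + 0.09*l^2 - 0.32*l - 3.58
(3) = 4*j^4 + 8*j^3 - 6*j^2 + 17*j - 3
(4) = d^3 + 6*d^2 + 8*d
(5) = -0.41*x^2 + 0.51*x - 2.03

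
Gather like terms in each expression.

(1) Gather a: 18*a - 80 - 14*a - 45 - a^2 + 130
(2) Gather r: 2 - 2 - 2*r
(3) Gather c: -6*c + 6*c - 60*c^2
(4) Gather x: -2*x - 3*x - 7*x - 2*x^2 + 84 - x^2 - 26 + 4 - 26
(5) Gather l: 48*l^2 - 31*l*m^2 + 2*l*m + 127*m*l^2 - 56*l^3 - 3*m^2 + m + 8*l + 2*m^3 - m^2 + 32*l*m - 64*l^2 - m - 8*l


(1) = -a^2 + 4*a + 5
(2) = -2*r
(3) = -60*c^2
(4) = -3*x^2 - 12*x + 36
(5) = -56*l^3 + l^2*(127*m - 16) + l*(-31*m^2 + 34*m) + 2*m^3 - 4*m^2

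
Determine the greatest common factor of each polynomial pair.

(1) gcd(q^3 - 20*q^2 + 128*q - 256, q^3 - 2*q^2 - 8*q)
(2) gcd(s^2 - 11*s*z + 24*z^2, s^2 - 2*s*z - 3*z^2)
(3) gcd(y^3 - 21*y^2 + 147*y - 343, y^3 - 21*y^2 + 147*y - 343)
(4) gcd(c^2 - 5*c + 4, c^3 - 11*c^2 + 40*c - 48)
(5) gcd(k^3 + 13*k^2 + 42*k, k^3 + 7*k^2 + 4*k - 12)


(1) = gcd((q - 8)^2*(q - 4), q*(q - 4)*(q + 2)) = q - 4
(2) = -s + 3*z
(3) = gcd((y - 7)^3, (y - 7)^3) = y^3 - 21*y^2 + 147*y - 343
(4) = gcd((c - 4)*(c - 1), (c - 4)^2*(c - 3)) = c - 4
(5) = k + 6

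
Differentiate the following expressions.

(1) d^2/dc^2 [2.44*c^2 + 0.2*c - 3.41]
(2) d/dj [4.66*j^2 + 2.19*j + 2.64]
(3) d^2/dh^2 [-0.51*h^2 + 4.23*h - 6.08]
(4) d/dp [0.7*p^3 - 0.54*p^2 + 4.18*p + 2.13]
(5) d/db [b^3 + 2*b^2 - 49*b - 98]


(1) = 4.88000000000000
(2) = 9.32*j + 2.19
(3) = -1.02000000000000
(4) = 2.1*p^2 - 1.08*p + 4.18
(5) = 3*b^2 + 4*b - 49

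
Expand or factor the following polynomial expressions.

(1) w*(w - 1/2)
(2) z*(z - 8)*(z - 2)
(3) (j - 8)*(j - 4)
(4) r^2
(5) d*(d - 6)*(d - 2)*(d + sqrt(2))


(1) = w^2 - w/2
(2) = z^3 - 10*z^2 + 16*z
(3) = j^2 - 12*j + 32
(4) = r^2
(5) = d^4 - 8*d^3 + sqrt(2)*d^3 - 8*sqrt(2)*d^2 + 12*d^2 + 12*sqrt(2)*d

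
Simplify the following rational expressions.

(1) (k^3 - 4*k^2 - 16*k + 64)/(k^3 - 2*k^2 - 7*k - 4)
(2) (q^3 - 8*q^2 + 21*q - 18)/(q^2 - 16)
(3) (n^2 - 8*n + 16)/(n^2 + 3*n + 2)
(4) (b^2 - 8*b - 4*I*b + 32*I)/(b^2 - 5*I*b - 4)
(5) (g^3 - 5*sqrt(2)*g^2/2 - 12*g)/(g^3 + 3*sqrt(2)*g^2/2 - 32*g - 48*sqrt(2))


(1) = (k^2 - 16)/(k^2 + 2*k + 1)
(2) = (q^3 - 8*q^2 + 21*q - 18)/(q^2 - 16)
(3) = (n^2 - 8*n + 16)/(n^2 + 3*n + 2)
(4) = (b - 8)/(b - I)
(5) = 4*g/(4*g + 16*sqrt(2))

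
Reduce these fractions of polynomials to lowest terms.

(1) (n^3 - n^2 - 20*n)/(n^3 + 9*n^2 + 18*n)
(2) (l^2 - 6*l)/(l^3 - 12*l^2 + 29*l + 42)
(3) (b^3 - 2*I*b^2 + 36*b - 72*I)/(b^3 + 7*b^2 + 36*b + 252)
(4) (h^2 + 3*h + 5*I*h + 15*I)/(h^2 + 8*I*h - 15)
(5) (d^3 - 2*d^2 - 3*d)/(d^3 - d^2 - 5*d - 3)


(1) = (n^2 - n - 20)/(n^2 + 9*n + 18)
(2) = l/(l^2 - 6*l - 7)
(3) = (b - 2*I)/(b + 7)
(4) = (h + 3)/(h + 3*I)
(5) = d/(d + 1)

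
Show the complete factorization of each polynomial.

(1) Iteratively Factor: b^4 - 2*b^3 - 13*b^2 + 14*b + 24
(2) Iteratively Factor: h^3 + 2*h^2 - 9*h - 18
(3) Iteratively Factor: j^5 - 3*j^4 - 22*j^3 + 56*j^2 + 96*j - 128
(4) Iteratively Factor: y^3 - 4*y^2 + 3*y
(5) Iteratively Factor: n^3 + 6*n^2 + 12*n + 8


(1) = (b + 1)*(b^3 - 3*b^2 - 10*b + 24) = (b - 4)*(b + 1)*(b^2 + b - 6) = (b - 4)*(b - 2)*(b + 1)*(b + 3)
(2) = (h + 3)*(h^2 - h - 6) = (h + 2)*(h + 3)*(h - 3)
(3) = (j + 4)*(j^4 - 7*j^3 + 6*j^2 + 32*j - 32) = (j - 4)*(j + 4)*(j^3 - 3*j^2 - 6*j + 8) = (j - 4)*(j - 1)*(j + 4)*(j^2 - 2*j - 8) = (j - 4)^2*(j - 1)*(j + 4)*(j + 2)
(4) = (y - 1)*(y^2 - 3*y) = y*(y - 1)*(y - 3)
(5) = (n + 2)*(n^2 + 4*n + 4) = (n + 2)^2*(n + 2)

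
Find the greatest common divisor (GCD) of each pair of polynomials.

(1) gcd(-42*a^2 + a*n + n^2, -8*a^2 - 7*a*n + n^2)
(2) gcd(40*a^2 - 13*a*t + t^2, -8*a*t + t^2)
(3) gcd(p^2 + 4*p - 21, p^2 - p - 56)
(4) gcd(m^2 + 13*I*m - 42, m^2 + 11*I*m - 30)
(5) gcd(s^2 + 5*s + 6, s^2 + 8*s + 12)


(1) = 1
(2) = -8*a + t
(3) = p + 7
(4) = m + 6*I
(5) = gcd((s + 2)*(s + 3), (s + 2)*(s + 6)) = s + 2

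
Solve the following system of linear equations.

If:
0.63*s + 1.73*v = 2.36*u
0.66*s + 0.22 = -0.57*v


Then:
s = -0.863636363636364*v - 0.333333333333333
u = 0.502503852080123*v - 0.0889830508474576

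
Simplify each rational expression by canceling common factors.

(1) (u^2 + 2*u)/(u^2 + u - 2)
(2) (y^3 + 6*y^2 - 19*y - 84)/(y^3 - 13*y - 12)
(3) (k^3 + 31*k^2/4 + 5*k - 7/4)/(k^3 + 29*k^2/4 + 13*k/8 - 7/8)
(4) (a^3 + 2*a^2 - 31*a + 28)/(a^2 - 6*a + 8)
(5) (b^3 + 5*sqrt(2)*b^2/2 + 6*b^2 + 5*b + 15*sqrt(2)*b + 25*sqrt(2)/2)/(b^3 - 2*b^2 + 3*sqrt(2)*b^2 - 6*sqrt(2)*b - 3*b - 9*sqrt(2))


(1) = u/(u - 1)
(2) = (y + 7)/(y + 1)
(3) = (2*k + 2)/(2*k + 1)
(4) = (a^2 + 6*a - 7)/(a - 2)
(5) = (2*b^2 + b*(5*sqrt(2) + 10) + 25*sqrt(2))/(2*b^2 + b*(-6 + 6*sqrt(2)) - 18*sqrt(2))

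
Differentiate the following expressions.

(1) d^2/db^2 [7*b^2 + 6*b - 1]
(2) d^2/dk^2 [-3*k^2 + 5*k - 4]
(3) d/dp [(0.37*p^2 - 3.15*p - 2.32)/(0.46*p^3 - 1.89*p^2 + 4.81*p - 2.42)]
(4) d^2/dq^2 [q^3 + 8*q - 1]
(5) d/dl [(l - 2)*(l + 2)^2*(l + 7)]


(1) = 14
(2) = -6
(3) = (-0.1702*p^4 + 2.898*p^3 - 0.9722*p^2 - 10.5604*p + 18.7822)/(0.2116*p^6 - 1.7388*p^5 + 7.9973*p^4 - 20.4082*p^3 + 32.2837*p^2 - 23.2804*p + 5.8564)
(4) = 6*q
(5) = 4*l^3 + 27*l^2 + 20*l - 36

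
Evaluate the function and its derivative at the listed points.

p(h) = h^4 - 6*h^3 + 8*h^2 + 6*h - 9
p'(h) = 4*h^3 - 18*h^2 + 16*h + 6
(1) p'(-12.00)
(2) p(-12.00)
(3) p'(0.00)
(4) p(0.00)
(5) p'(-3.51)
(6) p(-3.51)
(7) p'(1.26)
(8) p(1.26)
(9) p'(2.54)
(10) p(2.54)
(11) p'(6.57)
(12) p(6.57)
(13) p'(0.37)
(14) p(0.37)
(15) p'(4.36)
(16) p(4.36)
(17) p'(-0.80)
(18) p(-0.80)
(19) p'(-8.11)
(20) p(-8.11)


(1) = -9690.00
(2) = 32175.00
(3) = 6.00
(4) = -9.00
(5) = -444.90
(6) = 479.75
(7) = 5.58
(8) = 1.78
(9) = -3.94
(10) = 1.15
(11) = 468.53
(12) = 537.39
(13) = 9.66
(14) = -5.97
(15) = 65.11
(16) = 33.31
(17) = -20.37
(18) = -5.20
(19) = -3441.30
(20) = 7994.96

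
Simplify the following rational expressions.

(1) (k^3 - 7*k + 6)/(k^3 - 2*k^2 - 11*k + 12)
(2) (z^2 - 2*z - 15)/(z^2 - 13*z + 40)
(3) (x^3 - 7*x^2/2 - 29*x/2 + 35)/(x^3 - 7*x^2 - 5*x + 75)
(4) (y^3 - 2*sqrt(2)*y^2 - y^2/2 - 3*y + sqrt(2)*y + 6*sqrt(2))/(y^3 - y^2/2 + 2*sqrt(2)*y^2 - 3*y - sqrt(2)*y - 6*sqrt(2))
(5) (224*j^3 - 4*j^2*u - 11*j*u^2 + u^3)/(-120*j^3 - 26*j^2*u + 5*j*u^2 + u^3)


(1) = (k - 2)/(k - 4)
(2) = (z + 3)/(z - 8)
(3) = (2*x^2 + 3*x - 14)/(2*x^2 - 4*x - 30)
(4) = (4*y - 8*sqrt(2))/(4*y + 8*sqrt(2))
(5) = (56*j^2 - 15*j*u + u^2)/(-30*j^2 + j*u + u^2)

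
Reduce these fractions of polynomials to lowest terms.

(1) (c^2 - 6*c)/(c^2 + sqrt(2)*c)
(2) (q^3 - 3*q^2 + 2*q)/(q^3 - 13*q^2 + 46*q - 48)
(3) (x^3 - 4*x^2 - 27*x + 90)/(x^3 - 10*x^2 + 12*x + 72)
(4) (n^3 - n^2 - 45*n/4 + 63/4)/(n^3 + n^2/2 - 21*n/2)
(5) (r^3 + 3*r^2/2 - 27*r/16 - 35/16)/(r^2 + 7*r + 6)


(1) = (c - 6)/(c + sqrt(2))
(2) = (q^2 - q)/(q^2 - 11*q + 24)
(3) = (x^2 + 2*x - 15)/(x^2 - 4*x - 12)
(4) = (2*n - 3)/(2*n)
(5) = (16*r^2 + 8*r - 35)/(16*r + 96)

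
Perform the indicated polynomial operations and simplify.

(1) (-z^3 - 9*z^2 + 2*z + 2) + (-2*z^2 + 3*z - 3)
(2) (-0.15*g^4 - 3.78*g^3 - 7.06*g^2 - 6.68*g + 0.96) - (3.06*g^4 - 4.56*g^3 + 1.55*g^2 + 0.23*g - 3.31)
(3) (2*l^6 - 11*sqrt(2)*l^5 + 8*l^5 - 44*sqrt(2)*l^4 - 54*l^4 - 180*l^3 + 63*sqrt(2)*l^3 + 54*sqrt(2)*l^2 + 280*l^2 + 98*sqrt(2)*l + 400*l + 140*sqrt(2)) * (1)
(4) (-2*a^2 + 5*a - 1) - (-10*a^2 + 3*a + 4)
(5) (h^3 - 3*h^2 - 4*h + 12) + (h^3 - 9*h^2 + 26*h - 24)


(1) = -z^3 - 11*z^2 + 5*z - 1
(2) = -3.21*g^4 + 0.78*g^3 - 8.61*g^2 - 6.91*g + 4.27
(3) = 2*l^6 - 11*sqrt(2)*l^5 + 8*l^5 - 44*sqrt(2)*l^4 - 54*l^4 - 180*l^3 + 63*sqrt(2)*l^3 + 54*sqrt(2)*l^2 + 280*l^2 + 98*sqrt(2)*l + 400*l + 140*sqrt(2)
(4) = 8*a^2 + 2*a - 5
(5) = 2*h^3 - 12*h^2 + 22*h - 12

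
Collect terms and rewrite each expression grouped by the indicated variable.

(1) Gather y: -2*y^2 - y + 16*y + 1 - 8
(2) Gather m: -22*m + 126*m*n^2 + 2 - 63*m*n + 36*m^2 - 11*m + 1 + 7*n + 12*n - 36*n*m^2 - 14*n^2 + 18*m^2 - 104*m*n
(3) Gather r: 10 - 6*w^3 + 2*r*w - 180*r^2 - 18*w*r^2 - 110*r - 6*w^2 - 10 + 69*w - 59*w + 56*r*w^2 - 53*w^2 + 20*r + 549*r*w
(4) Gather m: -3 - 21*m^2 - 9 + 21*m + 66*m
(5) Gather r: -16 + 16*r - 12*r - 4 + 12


(1) = -2*y^2 + 15*y - 7
(2) = m^2*(54 - 36*n) + m*(126*n^2 - 167*n - 33) - 14*n^2 + 19*n + 3
(3) = r^2*(-18*w - 180) + r*(56*w^2 + 551*w - 90) - 6*w^3 - 59*w^2 + 10*w
(4) = -21*m^2 + 87*m - 12
(5) = 4*r - 8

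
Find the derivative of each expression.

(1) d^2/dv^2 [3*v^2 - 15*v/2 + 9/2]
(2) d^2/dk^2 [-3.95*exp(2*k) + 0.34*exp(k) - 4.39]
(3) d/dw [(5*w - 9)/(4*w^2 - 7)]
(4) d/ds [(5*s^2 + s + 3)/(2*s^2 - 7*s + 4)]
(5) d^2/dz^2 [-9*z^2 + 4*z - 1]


(1) = 6
(2) = (0.34 - 15.8*exp(k))*exp(k)
(3) = (-20*w^2 + 72*w - 35)/(16*w^4 - 56*w^2 + 49)
(4) = (-37*s^2 + 28*s + 25)/(4*s^4 - 28*s^3 + 65*s^2 - 56*s + 16)
(5) = -18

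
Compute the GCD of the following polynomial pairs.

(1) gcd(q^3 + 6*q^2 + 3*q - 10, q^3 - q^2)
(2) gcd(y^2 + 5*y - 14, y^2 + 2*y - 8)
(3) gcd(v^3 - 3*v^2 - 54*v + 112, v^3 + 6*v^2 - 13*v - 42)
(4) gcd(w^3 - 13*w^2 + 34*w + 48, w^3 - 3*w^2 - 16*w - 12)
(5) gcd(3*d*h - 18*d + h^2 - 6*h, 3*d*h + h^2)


(1) = q - 1
(2) = y - 2
(3) = gcd((v - 8)*(v - 2)*(v + 7), (v - 3)*(v + 2)*(v + 7)) = v + 7
(4) = gcd((w - 8)*(w - 6)*(w + 1), (w - 6)*(w + 1)*(w + 2)) = w^2 - 5*w - 6
(5) = gcd((3*d + h)*(h - 6), h*(3*d + h)) = 3*d + h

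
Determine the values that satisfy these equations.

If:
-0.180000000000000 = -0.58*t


Then:
t = 0.31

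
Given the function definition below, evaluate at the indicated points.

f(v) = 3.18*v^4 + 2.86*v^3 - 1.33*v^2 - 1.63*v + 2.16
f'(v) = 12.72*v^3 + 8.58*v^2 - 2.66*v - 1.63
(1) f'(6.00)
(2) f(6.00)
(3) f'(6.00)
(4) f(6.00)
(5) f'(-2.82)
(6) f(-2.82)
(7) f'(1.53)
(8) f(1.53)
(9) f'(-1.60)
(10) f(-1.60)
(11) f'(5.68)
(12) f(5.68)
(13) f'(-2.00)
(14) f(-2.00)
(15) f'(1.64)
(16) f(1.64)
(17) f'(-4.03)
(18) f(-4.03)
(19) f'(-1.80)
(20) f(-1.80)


(1) = 3038.81
(2) = 4683.54
(3) = 3038.81
(4) = 4683.54
(5) = -211.15
(6) = 133.15
(7) = 59.94
(8) = 24.22
(9) = -27.51
(10) = 10.49
(11) = 2591.02
(12) = 3784.03
(13) = -63.75
(14) = 28.10
(15) = 73.19
(16) = 31.53
(17) = -684.10
(18) = 638.72
(19) = -43.23
(20) = 17.49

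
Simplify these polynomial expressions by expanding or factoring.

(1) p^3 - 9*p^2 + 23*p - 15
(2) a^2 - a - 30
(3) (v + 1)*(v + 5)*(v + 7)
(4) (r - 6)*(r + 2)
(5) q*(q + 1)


(1) = (p - 5)*(p - 3)*(p - 1)
(2) = (a - 6)*(a + 5)
(3) = v^3 + 13*v^2 + 47*v + 35
(4) = r^2 - 4*r - 12
(5) = q^2 + q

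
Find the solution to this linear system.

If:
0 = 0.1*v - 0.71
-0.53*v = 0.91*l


Then:
l = -4.14
v = 7.10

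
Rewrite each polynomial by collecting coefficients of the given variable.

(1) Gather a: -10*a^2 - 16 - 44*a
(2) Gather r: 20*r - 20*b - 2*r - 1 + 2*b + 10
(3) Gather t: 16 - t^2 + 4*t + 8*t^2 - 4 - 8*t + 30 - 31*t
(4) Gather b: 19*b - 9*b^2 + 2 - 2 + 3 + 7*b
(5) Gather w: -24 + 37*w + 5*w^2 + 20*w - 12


(1) = -10*a^2 - 44*a - 16
(2) = -18*b + 18*r + 9
(3) = 7*t^2 - 35*t + 42
(4) = -9*b^2 + 26*b + 3
(5) = 5*w^2 + 57*w - 36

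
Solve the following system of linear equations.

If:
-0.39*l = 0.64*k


Then:
k = -0.609375*l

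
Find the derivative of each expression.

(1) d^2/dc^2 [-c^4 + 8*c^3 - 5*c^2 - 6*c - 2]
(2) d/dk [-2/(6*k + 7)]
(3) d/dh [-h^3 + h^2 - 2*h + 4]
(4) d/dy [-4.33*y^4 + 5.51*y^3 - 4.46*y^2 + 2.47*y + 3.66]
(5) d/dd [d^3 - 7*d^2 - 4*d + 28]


(1) = -12*c^2 + 48*c - 10
(2) = 12/(6*k + 7)^2
(3) = -3*h^2 + 2*h - 2
(4) = -17.32*y^3 + 16.53*y^2 - 8.92*y + 2.47
(5) = 3*d^2 - 14*d - 4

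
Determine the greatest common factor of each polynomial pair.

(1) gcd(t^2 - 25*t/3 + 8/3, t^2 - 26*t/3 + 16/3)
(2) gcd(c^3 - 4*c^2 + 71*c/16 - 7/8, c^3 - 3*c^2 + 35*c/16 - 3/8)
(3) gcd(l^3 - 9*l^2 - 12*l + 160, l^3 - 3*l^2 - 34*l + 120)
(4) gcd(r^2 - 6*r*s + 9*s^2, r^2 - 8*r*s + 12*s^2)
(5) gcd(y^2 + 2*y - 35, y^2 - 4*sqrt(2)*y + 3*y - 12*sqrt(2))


(1) = gcd((t - 8)*(t - 1/3), (t - 8)*(t - 2/3)) = t - 8
(2) = gcd((c - 2)*(c - 7/4)*(c - 1/4), (c - 2)*(c - 3/4)*(c - 1/4)) = c^2 - 9*c/4 + 1/2
(3) = l - 5
(4) = 1
(5) = gcd((y - 5)*(y + 7), (y + 3)*(y - 4*sqrt(2))) = 1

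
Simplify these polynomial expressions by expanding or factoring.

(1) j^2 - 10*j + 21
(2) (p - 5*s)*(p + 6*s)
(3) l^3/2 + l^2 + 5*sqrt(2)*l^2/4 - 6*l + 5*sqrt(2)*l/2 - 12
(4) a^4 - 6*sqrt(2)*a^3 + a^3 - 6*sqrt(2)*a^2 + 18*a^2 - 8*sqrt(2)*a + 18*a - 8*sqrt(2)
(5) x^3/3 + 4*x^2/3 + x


(1) = (j - 7)*(j - 3)
(2) = p^2 + p*s - 30*s^2
(3) = (l/2 + 1)*(l - 3*sqrt(2)/2)*(l + 4*sqrt(2))
(4) = (a + 1)*(a - 4*sqrt(2))*(a - sqrt(2))^2
(5) = x*(x/3 + 1)*(x + 1)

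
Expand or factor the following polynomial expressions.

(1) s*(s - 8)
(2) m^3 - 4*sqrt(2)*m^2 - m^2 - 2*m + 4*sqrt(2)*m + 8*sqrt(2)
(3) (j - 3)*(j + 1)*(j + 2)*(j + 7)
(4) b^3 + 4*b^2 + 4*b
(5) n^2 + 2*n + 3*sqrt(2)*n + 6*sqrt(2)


(1) = s^2 - 8*s
(2) = (m - 2)*(m + 1)*(m - 4*sqrt(2))
(3) = j^4 + 7*j^3 - 7*j^2 - 55*j - 42
(4) = b*(b + 2)^2
(5) = (n + 2)*(n + 3*sqrt(2))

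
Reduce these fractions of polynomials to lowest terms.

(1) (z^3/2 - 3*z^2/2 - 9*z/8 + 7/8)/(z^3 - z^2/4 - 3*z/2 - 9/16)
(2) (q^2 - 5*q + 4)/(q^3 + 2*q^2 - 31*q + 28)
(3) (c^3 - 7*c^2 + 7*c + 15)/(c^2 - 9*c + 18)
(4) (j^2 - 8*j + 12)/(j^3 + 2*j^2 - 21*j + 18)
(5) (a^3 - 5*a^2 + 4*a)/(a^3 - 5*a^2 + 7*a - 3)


(1) = (8*z^3 - 24*z^2 - 18*z + 14)/(16*z^3 - 4*z^2 - 24*z - 9)
(2) = 1/(q + 7)
(3) = (c^2 - 4*c - 5)/(c - 6)
(4) = (j^2 - 8*j + 12)/(j^3 + 2*j^2 - 21*j + 18)
(5) = (a^2 - 4*a)/(a^2 - 4*a + 3)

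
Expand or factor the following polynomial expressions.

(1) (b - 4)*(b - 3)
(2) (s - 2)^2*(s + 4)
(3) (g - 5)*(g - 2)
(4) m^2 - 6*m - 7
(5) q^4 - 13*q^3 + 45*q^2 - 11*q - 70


(1) = b^2 - 7*b + 12
(2) = s^3 - 12*s + 16
(3) = g^2 - 7*g + 10
(4) = (m - 7)*(m + 1)
(5) = (q - 7)*(q - 5)*(q - 2)*(q + 1)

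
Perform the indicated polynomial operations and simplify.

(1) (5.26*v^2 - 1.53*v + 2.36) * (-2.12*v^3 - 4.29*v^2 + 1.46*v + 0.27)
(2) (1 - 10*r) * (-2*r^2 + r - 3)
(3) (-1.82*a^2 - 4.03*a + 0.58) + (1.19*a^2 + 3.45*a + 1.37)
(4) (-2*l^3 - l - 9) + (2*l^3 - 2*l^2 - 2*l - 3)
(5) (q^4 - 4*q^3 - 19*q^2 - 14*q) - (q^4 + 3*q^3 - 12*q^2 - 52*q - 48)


(1) = -11.1512*v^5 - 19.3218*v^4 + 9.2401*v^3 - 10.938*v^2 + 3.0325*v + 0.6372
(2) = 20*r^3 - 12*r^2 + 31*r - 3
(3) = -0.63*a^2 - 0.58*a + 1.95
(4) = -2*l^2 - 3*l - 12
(5) = -7*q^3 - 7*q^2 + 38*q + 48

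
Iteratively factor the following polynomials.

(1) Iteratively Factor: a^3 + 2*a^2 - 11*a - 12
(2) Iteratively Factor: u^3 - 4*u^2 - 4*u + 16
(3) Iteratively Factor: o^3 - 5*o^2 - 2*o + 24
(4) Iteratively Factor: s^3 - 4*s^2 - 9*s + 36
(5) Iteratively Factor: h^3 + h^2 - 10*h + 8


(1) = (a + 1)*(a^2 + a - 12) = (a + 1)*(a + 4)*(a - 3)
(2) = (u - 2)*(u^2 - 2*u - 8) = (u - 4)*(u - 2)*(u + 2)
(3) = (o - 3)*(o^2 - 2*o - 8) = (o - 3)*(o + 2)*(o - 4)
(4) = (s - 4)*(s^2 - 9) = (s - 4)*(s - 3)*(s + 3)
(5) = (h + 4)*(h^2 - 3*h + 2) = (h - 1)*(h + 4)*(h - 2)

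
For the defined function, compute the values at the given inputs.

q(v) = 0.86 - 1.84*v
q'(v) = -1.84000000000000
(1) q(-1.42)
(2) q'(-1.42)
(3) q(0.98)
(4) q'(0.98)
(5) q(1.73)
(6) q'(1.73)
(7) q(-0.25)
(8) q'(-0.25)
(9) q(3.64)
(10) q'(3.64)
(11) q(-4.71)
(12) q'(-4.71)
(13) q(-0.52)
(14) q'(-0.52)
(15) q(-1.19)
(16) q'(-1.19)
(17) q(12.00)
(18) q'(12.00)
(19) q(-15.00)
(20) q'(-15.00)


(1) = 3.47
(2) = -1.84
(3) = -0.94
(4) = -1.84
(5) = -2.32
(6) = -1.84
(7) = 1.32
(8) = -1.84
(9) = -5.84
(10) = -1.84
(11) = 9.53
(12) = -1.84
(13) = 1.82
(14) = -1.84
(15) = 3.05
(16) = -1.84
(17) = -21.22
(18) = -1.84
(19) = 28.46
(20) = -1.84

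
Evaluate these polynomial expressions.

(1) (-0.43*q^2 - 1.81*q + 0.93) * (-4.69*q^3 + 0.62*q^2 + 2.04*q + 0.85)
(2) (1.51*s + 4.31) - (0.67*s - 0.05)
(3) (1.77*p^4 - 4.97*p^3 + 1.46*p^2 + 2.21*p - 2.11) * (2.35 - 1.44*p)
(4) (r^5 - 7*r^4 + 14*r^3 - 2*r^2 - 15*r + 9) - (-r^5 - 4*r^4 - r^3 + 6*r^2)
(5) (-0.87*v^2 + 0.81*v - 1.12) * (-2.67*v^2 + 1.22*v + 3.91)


(1) = 2.0167*q^5 + 8.2223*q^4 - 6.3611*q^3 - 3.4813*q^2 + 0.3587*q + 0.7905
(2) = 0.84*s + 4.36
(3) = -2.5488*p^5 + 11.3163*p^4 - 13.7819*p^3 + 0.2486*p^2 + 8.2319*p - 4.9585
(4) = 2*r^5 - 3*r^4 + 15*r^3 - 8*r^2 - 15*r + 9
(5) = 2.3229*v^4 - 3.2241*v^3 + 0.5769*v^2 + 1.8007*v - 4.3792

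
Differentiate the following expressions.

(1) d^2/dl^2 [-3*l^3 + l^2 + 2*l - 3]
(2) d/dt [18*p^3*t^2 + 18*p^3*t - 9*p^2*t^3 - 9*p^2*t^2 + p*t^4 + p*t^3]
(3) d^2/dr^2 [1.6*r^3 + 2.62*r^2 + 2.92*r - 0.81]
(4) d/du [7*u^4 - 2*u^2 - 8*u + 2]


(1) = 2 - 18*l
(2) = p*(36*p^2*t + 18*p^2 - 27*p*t^2 - 18*p*t + 4*t^3 + 3*t^2)
(3) = 9.6*r + 5.24
(4) = 28*u^3 - 4*u - 8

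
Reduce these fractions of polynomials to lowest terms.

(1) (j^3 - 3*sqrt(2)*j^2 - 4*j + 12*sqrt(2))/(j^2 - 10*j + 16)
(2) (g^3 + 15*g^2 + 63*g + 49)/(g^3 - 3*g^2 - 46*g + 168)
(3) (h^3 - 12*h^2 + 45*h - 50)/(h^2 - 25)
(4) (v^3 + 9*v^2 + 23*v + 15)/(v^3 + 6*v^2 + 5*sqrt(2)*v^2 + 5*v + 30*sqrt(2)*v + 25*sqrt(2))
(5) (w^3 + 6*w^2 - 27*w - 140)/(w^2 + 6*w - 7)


(1) = (j^2 + j*(2 - 3*sqrt(2)) - 6*sqrt(2))/(j - 8)
(2) = (g^2 + 8*g + 7)/(g^2 - 10*g + 24)
(3) = (h^2 - 7*h + 10)/(h + 5)
(4) = (v + 3)/(v + 5*sqrt(2))
(5) = (w^2 - w - 20)/(w - 1)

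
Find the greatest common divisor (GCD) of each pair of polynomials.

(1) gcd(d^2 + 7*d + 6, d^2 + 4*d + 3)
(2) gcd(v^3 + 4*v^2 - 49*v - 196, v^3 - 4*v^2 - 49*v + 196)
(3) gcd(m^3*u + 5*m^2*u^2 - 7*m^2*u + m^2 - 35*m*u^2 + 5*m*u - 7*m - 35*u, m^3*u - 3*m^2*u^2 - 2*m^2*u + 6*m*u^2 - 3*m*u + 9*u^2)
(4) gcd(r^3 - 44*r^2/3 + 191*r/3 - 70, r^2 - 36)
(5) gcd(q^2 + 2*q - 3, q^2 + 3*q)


(1) = d + 1
(2) = v^2 - 49
(3) = gcd((m - 7)*(m + 5*u)*(m*u + 1), (m - 3)*(m - 3*u)*(m*u + u)) = 1
(4) = gcd((r - 7)*(r - 6)*(r - 5/3), (r - 6)*(r + 6)) = r - 6
(5) = q + 3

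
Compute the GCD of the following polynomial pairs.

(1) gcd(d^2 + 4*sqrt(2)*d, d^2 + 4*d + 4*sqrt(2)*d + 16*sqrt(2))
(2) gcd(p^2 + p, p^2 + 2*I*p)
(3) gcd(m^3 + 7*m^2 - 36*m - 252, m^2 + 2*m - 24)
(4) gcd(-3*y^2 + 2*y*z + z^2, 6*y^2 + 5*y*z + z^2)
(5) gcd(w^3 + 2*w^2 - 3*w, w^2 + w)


(1) = gcd(d*(d + 4*sqrt(2)), (d + 4)*(d + 4*sqrt(2))) = d + 4*sqrt(2)
(2) = gcd(p*(p + 1), p*(p + 2*I)) = p
(3) = m + 6
(4) = 3*y + z
(5) = w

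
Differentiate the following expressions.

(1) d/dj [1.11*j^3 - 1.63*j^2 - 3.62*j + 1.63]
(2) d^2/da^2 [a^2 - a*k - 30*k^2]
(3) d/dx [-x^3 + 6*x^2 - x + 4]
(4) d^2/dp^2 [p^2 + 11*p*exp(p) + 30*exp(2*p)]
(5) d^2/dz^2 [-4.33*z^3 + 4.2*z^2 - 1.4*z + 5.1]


(1) = 3.33*j^2 - 3.26*j - 3.62
(2) = 2
(3) = -3*x^2 + 12*x - 1
(4) = 11*p*exp(p) + 120*exp(2*p) + 22*exp(p) + 2
(5) = 8.4 - 25.98*z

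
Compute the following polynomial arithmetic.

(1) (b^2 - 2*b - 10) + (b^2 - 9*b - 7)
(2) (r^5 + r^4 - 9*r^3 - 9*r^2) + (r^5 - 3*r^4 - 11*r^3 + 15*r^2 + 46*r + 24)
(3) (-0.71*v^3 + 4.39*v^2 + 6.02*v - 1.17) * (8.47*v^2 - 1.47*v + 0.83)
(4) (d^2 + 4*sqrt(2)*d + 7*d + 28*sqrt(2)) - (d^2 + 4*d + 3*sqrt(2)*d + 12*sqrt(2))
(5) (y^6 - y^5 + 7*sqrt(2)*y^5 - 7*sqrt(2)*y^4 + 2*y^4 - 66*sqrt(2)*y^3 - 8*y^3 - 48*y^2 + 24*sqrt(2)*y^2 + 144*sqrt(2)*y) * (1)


(1) = 2*b^2 - 11*b - 17
(2) = 2*r^5 - 2*r^4 - 20*r^3 + 6*r^2 + 46*r + 24
(3) = -6.0137*v^5 + 38.227*v^4 + 43.9468*v^3 - 15.1156*v^2 + 6.7165*v - 0.9711
(4) = sqrt(2)*d + 3*d + 16*sqrt(2)
(5) = y^6 - y^5 + 7*sqrt(2)*y^5 - 7*sqrt(2)*y^4 + 2*y^4 - 66*sqrt(2)*y^3 - 8*y^3 - 48*y^2 + 24*sqrt(2)*y^2 + 144*sqrt(2)*y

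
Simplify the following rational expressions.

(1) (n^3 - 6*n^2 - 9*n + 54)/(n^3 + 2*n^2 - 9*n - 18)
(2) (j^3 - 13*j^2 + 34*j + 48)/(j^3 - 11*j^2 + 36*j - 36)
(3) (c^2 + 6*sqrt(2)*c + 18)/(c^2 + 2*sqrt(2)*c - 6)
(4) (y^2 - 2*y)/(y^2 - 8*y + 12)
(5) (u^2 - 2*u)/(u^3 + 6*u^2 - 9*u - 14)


(1) = (n - 6)/(n + 2)
(2) = (j^2 - 7*j - 8)/(j^2 - 5*j + 6)
(3) = (c + 3*sqrt(2))/(c - sqrt(2))
(4) = y/(y - 6)
(5) = u/(u^2 + 8*u + 7)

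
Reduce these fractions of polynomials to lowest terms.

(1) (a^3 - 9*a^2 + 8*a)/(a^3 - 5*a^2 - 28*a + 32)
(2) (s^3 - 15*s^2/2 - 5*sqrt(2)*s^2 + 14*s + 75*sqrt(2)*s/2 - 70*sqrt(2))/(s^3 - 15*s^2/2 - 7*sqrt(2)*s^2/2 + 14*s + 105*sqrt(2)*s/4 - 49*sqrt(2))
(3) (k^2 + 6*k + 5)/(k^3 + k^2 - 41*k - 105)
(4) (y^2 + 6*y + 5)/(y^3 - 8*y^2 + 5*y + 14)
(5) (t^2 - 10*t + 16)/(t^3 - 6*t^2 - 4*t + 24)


(1) = a/(a + 4)
(2) = (8*s - 40*sqrt(2))/(8*s - 28*sqrt(2))
(3) = (k + 1)/(k^2 - 4*k - 21)
(4) = (y + 5)/(y^2 - 9*y + 14)
(5) = (t - 8)/(t^2 - 4*t - 12)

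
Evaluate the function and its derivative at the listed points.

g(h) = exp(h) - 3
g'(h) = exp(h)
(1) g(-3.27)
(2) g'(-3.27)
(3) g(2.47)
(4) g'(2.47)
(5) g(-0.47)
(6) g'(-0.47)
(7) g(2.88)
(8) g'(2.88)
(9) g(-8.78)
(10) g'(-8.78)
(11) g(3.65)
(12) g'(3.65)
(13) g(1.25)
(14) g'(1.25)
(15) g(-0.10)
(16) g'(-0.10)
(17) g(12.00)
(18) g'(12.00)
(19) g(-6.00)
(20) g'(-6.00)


(1) = -2.96
(2) = 0.04
(3) = 8.82
(4) = 11.82
(5) = -2.37
(6) = 0.63
(7) = 14.81
(8) = 17.81
(9) = -3.00
(10) = 0.00
(11) = 35.47
(12) = 38.47
(13) = 0.49
(14) = 3.49
(15) = -2.10
(16) = 0.90
(17) = 162751.79
(18) = 162754.79
(19) = -3.00
(20) = 0.00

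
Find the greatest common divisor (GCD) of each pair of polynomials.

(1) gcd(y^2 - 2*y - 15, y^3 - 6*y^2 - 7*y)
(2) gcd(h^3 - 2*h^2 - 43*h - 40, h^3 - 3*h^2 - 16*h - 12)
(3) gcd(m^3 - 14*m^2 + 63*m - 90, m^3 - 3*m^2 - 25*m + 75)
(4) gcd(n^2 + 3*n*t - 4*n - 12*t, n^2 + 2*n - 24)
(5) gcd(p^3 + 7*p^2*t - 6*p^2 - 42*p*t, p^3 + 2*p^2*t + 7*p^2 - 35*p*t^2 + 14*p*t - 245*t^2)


(1) = 1
(2) = h + 1
(3) = m^2 - 8*m + 15
(4) = n - 4
(5) = gcd(p*(p - 6)*(p + 7*t), (p + 7)*(p - 5*t)*(p + 7*t)) = p + 7*t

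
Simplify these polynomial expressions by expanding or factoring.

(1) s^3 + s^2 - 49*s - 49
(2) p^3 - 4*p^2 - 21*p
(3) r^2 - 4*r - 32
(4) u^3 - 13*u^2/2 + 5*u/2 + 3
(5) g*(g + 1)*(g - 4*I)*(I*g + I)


(1) = (s - 7)*(s + 1)*(s + 7)
(2) = p*(p - 7)*(p + 3)
(3) = (r - 8)*(r + 4)
(4) = (u - 6)*(u - 1)*(u + 1/2)
(5) = I*g^4 + 4*g^3 + 2*I*g^3 + 8*g^2 + I*g^2 + 4*g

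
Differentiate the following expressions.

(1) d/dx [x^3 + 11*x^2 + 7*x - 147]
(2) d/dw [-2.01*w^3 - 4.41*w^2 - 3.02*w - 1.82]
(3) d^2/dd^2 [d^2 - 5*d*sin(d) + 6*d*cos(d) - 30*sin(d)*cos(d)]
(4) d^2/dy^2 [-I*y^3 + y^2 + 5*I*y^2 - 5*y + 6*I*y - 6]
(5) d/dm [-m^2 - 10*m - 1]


(1) = 3*x^2 + 22*x + 7
(2) = -6.03*w^2 - 8.82*w - 3.02
(3) = 5*d*sin(d) - 6*d*cos(d) - 12*sin(d) + 60*sin(2*d) - 10*cos(d) + 2
(4) = -6*I*y + 2 + 10*I
(5) = -2*m - 10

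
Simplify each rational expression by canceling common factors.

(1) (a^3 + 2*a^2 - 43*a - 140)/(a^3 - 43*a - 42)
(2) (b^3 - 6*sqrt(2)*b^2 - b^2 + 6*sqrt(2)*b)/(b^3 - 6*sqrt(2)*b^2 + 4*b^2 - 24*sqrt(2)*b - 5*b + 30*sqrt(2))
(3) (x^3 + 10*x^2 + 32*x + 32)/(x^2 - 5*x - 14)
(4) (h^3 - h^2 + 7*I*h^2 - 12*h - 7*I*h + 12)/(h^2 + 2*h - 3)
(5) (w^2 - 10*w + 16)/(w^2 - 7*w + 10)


(1) = (a^2 + 9*a + 20)/(a^2 + 7*a + 6)
(2) = b/(b + 5)
(3) = (x^2 + 8*x + 16)/(x - 7)
(4) = (h^2 + 7*I*h - 12)/(h + 3)
(5) = (w - 8)/(w - 5)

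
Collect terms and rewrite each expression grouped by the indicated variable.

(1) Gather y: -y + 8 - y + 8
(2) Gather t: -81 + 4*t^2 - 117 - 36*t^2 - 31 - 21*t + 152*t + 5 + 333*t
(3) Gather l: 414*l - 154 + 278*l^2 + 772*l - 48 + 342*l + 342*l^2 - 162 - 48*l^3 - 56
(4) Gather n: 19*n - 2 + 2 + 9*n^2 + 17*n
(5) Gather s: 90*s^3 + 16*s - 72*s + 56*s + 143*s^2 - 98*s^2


(1) = 16 - 2*y
(2) = -32*t^2 + 464*t - 224
(3) = -48*l^3 + 620*l^2 + 1528*l - 420
(4) = 9*n^2 + 36*n
(5) = 90*s^3 + 45*s^2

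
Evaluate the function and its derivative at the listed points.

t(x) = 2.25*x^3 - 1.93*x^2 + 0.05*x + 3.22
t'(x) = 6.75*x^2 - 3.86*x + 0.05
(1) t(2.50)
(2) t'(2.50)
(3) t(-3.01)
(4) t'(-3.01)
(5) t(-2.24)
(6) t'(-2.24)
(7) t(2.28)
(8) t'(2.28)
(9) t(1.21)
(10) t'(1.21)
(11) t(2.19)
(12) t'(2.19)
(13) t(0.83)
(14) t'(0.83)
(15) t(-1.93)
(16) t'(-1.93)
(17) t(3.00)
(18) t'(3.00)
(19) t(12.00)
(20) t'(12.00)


(1) = 26.44
(2) = 32.59
(3) = -75.78
(4) = 72.82
(5) = -31.86
(6) = 42.57
(7) = 19.97
(8) = 26.34
(9) = 4.44
(10) = 5.26
(11) = 17.71
(12) = 23.97
(13) = 3.22
(14) = 1.50
(15) = -20.24
(16) = 32.64
(17) = 46.75
(18) = 49.22
(19) = 3613.90
(20) = 925.73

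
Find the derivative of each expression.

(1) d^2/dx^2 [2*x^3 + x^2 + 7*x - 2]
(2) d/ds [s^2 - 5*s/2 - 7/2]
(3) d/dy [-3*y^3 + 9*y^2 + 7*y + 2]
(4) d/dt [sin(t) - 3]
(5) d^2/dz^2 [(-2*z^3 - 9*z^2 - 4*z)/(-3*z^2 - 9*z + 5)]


(1) = 12*x + 2
(2) = 2*s - 5/2
(3) = -9*y^2 + 18*y + 7
(4) = cos(t)
(5) = 30*(-z^3 + 9*z^2 + 22*z + 27)/(27*z^6 + 243*z^5 + 594*z^4 - 81*z^3 - 990*z^2 + 675*z - 125)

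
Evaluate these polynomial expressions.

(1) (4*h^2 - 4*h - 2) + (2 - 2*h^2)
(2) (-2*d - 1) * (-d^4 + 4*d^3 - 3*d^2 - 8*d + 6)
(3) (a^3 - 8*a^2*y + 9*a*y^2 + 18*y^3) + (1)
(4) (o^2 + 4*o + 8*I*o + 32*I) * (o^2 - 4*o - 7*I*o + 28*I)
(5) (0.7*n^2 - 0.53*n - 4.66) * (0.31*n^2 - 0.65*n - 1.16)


(1) = 2*h^2 - 4*h
(2) = 2*d^5 - 7*d^4 + 2*d^3 + 19*d^2 - 4*d - 6
(3) = a^3 - 8*a^2*y + 9*a*y^2 + 18*y^3 + 1
(4) = o^4 + I*o^3 + 40*o^2 - 16*I*o - 896
(5) = 0.217*n^4 - 0.6193*n^3 - 1.9121*n^2 + 3.6438*n + 5.4056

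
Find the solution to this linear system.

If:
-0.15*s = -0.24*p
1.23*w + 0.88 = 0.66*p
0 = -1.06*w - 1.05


Then:
p = -0.51
s = -0.82
w = -0.99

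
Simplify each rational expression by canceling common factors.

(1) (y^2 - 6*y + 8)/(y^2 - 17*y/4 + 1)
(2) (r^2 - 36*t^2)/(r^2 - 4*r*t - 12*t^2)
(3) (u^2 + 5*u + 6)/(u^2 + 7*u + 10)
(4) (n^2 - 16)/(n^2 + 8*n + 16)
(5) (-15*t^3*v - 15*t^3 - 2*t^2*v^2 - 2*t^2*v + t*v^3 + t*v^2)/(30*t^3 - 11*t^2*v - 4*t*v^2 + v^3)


(1) = (4*y - 8)/(4*y - 1)
(2) = (r + 6*t)/(r + 2*t)
(3) = (u + 3)/(u + 5)
(4) = (n - 4)/(n + 4)
(5) = (-t*v - t)/(2*t - v)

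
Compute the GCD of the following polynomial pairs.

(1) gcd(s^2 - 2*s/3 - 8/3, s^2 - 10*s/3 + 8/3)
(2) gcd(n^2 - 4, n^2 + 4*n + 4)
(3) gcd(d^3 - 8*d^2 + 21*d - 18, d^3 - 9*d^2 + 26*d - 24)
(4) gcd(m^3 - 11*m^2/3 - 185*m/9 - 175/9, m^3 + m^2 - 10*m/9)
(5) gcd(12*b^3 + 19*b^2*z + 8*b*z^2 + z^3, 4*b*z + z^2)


(1) = gcd((s - 2)*(s + 4/3), (s - 2)*(s - 4/3)) = s - 2
(2) = gcd((n - 2)*(n + 2), (n + 2)^2) = n + 2
(3) = d^2 - 5*d + 6
(4) = m + 5/3
(5) = 4*b + z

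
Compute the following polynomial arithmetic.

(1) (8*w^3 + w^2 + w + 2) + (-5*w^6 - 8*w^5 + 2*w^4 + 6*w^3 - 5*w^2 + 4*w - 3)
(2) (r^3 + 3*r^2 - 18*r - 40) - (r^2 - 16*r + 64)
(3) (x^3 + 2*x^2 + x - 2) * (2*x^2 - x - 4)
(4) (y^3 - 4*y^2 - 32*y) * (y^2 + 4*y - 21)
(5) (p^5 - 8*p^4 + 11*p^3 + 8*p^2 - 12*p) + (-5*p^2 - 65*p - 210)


(1) = -5*w^6 - 8*w^5 + 2*w^4 + 14*w^3 - 4*w^2 + 5*w - 1
(2) = r^3 + 2*r^2 - 2*r - 104
(3) = 2*x^5 + 3*x^4 - 4*x^3 - 13*x^2 - 2*x + 8
(4) = y^5 - 69*y^3 - 44*y^2 + 672*y
(5) = p^5 - 8*p^4 + 11*p^3 + 3*p^2 - 77*p - 210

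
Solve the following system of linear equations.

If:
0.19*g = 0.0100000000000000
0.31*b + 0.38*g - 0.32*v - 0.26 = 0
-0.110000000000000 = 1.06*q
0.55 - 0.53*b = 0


Then:
b = 1.04
g = 0.05
q = -0.10
v = 0.26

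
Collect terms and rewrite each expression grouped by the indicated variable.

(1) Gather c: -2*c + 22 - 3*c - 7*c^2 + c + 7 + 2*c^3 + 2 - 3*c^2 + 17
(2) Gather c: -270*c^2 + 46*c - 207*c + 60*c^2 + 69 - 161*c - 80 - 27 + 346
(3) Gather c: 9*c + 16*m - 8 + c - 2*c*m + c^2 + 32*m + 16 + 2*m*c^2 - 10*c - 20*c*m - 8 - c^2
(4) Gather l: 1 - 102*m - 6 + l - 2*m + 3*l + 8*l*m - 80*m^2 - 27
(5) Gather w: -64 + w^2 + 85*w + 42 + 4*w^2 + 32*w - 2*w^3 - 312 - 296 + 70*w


(1) = 2*c^3 - 10*c^2 - 4*c + 48
(2) = -210*c^2 - 322*c + 308
(3) = 2*c^2*m - 22*c*m + 48*m
(4) = l*(8*m + 4) - 80*m^2 - 104*m - 32
(5) = -2*w^3 + 5*w^2 + 187*w - 630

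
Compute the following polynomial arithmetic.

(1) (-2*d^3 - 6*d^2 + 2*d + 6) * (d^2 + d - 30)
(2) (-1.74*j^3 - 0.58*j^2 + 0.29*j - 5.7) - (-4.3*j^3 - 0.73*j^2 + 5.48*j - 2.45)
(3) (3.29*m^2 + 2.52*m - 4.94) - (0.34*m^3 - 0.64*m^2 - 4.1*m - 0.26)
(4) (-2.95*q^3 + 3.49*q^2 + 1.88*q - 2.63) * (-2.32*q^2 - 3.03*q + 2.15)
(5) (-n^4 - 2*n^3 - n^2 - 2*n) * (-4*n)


(1) = -2*d^5 - 8*d^4 + 56*d^3 + 188*d^2 - 54*d - 180
(2) = 2.56*j^3 + 0.15*j^2 - 5.19*j - 3.25
(3) = -0.34*m^3 + 3.93*m^2 + 6.62*m - 4.68
(4) = 6.844*q^5 + 0.8417*q^4 - 21.2788*q^3 + 7.9087*q^2 + 12.0109*q - 5.6545
(5) = 4*n^5 + 8*n^4 + 4*n^3 + 8*n^2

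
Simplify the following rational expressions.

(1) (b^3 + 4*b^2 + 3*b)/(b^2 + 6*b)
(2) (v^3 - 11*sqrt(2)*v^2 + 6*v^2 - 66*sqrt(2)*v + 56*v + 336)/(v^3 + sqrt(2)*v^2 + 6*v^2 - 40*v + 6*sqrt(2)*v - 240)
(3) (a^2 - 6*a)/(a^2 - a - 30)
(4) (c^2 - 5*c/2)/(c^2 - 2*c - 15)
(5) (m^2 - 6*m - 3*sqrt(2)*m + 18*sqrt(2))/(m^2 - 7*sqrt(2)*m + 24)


(1) = (b^2 + 4*b + 3)/(b + 6)
(2) = (v - 7*sqrt(2))/(v + 5*sqrt(2))
(3) = a/(a + 5)
(4) = (2*c^2 - 5*c)/(2*c^2 - 4*c - 30)
(5) = (m - 6)/(m - 4*sqrt(2))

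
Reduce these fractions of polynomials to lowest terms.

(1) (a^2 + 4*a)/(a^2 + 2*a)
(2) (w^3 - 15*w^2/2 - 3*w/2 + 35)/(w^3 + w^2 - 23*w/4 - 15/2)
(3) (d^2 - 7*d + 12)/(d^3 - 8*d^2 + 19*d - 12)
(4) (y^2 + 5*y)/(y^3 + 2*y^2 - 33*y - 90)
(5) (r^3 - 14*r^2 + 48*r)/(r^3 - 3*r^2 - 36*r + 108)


(1) = (a + 4)/(a + 2)
(2) = (2*w - 14)/(2*w + 3)
(3) = 1/(d - 1)
(4) = y/(y^2 - 3*y - 18)
(5) = (r^2 - 8*r)/(r^2 + 3*r - 18)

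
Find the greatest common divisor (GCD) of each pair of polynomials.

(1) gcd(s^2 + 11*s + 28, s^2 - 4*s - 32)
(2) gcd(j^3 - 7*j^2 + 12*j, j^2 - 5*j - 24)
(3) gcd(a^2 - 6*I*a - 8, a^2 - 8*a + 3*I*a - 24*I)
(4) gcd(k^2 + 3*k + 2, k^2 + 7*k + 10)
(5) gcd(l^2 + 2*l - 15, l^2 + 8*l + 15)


(1) = s + 4
(2) = gcd(j*(j - 4)*(j - 3), (j - 8)*(j + 3)) = 1
(3) = 1
(4) = gcd((k + 1)*(k + 2), (k + 2)*(k + 5)) = k + 2
(5) = l + 5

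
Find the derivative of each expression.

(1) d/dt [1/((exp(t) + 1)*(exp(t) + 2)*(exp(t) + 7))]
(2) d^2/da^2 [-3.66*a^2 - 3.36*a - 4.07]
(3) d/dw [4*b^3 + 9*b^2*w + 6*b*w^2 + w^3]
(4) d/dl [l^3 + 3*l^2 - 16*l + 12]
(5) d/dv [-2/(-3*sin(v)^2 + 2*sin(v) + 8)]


(1) = -((exp(t) + 1)*(exp(t) + 2) + (exp(t) + 1)*(exp(t) + 7) + (exp(t) + 2)*(exp(t) + 7))/(4*(exp(t) + 2)^2*(exp(t) + 7)^2*cosh(t/2)^2)
(2) = -7.32000000000000
(3) = 9*b^2 + 12*b*w + 3*w^2
(4) = 3*l^2 + 6*l - 16
(5) = 4*(1 - 3*sin(v))*cos(v)/(-3*sin(v)^2 + 2*sin(v) + 8)^2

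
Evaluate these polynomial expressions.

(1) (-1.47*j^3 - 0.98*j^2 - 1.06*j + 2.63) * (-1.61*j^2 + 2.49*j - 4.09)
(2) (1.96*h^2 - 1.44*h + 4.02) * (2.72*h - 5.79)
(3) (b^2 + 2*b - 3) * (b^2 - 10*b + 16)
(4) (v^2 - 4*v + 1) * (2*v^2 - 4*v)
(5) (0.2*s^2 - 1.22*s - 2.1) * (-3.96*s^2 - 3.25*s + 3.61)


(1) = 2.3667*j^5 - 2.0825*j^4 + 5.2787*j^3 - 2.8655*j^2 + 10.8841*j - 10.7567
(2) = 5.3312*h^3 - 15.2652*h^2 + 19.272*h - 23.2758
(3) = b^4 - 8*b^3 - 7*b^2 + 62*b - 48
(4) = 2*v^4 - 12*v^3 + 18*v^2 - 4*v
(5) = -0.792*s^4 + 4.1812*s^3 + 13.003*s^2 + 2.4208*s - 7.581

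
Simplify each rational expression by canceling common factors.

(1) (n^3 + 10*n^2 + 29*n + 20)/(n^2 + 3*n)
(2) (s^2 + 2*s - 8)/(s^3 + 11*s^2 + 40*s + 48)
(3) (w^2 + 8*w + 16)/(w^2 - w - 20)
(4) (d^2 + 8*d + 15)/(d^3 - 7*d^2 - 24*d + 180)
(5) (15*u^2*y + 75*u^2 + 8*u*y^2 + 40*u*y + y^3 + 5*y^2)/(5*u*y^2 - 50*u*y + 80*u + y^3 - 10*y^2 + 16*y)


(1) = (n^3 + 10*n^2 + 29*n + 20)/(n^2 + 3*n)
(2) = (s - 2)/(s^2 + 7*s + 12)
(3) = (w + 4)/(w - 5)
(4) = (d + 3)/(d^2 - 12*d + 36)
(5) = (3*u*y + 15*u + y^2 + 5*y)/(y^2 - 10*y + 16)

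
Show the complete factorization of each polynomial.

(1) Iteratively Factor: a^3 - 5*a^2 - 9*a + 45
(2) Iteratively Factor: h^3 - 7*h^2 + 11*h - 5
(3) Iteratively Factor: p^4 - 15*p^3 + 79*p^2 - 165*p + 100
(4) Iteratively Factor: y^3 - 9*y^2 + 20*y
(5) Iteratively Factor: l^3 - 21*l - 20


(1) = (a - 3)*(a^2 - 2*a - 15) = (a - 5)*(a - 3)*(a + 3)
(2) = (h - 1)*(h^2 - 6*h + 5) = (h - 5)*(h - 1)*(h - 1)
(3) = (p - 4)*(p^3 - 11*p^2 + 35*p - 25) = (p - 5)*(p - 4)*(p^2 - 6*p + 5) = (p - 5)*(p - 4)*(p - 1)*(p - 5)
(4) = (y)*(y^2 - 9*y + 20) = y*(y - 5)*(y - 4)
(5) = (l + 1)*(l^2 - l - 20) = (l + 1)*(l + 4)*(l - 5)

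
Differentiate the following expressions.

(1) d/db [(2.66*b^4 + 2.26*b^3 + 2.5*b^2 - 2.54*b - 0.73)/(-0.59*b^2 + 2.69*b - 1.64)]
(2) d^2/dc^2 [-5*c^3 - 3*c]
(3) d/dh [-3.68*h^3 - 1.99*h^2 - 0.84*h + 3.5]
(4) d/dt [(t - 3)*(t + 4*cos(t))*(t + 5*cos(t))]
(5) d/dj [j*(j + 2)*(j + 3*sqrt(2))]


(1) = (-3.1388*b^5 + 20.1328*b^4 - 5.2908*b^3 - 5.8928*b^2 - 9.0614*b + 6.1293)/(0.3481*b^4 - 3.1742*b^3 + 9.1713*b^2 - 8.8232*b + 2.6896)
(2) = -30*c
(3) = -11.04*h^2 - 3.98*h - 0.84
(4) = (3 - t)*(t + 4*cos(t))*(5*sin(t) - 1) + (3 - t)*(t + 5*cos(t))*(4*sin(t) - 1) + (t + 4*cos(t))*(t + 5*cos(t))
(5) = 3*j^2 + 4*j + 6*sqrt(2)*j + 6*sqrt(2)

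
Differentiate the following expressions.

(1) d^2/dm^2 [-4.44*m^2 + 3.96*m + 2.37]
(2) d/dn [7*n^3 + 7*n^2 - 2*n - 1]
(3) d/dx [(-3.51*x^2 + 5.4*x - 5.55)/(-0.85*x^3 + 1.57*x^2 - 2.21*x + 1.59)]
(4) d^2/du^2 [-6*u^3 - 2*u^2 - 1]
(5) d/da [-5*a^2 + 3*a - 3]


(1) = -8.88000000000000
(2) = 21*n^2 + 14*n - 2
(3) = (-2.9835*x^4 + 9.18*x^3 - 14.8734*x^2 + 6.2652*x - 3.6795)/(0.7225*x^6 - 2.669*x^5 + 6.2219*x^4 - 9.6424*x^3 + 9.8767*x^2 - 7.0278*x + 2.5281)
(4) = -36*u - 4
(5) = 3 - 10*a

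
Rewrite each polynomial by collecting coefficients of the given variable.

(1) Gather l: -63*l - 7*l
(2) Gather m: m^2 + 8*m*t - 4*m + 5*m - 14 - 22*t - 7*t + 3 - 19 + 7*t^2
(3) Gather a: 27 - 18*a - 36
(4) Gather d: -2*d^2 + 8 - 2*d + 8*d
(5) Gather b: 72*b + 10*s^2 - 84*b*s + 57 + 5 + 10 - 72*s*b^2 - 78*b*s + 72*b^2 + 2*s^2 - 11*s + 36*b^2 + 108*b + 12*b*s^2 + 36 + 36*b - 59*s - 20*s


(1) = -70*l
(2) = m^2 + m*(8*t + 1) + 7*t^2 - 29*t - 30
(3) = -18*a - 9
(4) = -2*d^2 + 6*d + 8
(5) = b^2*(108 - 72*s) + b*(12*s^2 - 162*s + 216) + 12*s^2 - 90*s + 108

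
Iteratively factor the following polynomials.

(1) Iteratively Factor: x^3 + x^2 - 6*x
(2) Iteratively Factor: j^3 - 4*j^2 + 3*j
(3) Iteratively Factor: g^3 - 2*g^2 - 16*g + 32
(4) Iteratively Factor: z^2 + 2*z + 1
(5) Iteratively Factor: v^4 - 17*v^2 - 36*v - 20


(1) = (x + 3)*(x^2 - 2*x) = (x - 2)*(x + 3)*(x)
(2) = (j - 1)*(j^2 - 3*j) = j*(j - 1)*(j - 3)
(3) = (g - 2)*(g^2 - 16) = (g - 2)*(g + 4)*(g - 4)
(4) = (z + 1)*(z + 1)
(5) = (v + 2)*(v^3 - 2*v^2 - 13*v - 10) = (v - 5)*(v + 2)*(v^2 + 3*v + 2) = (v - 5)*(v + 1)*(v + 2)*(v + 2)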